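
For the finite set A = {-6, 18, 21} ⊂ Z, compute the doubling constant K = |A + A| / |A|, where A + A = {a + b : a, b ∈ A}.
K = |A + A| / |A| = 6/3 = 2

Enumerate A + A = {a + b : a, b ∈ A}. With |A| = 3, there are |A|^2 = 9 ordered sum pairs; collecting distinct values, A + A = {-12, 12, 15, 36, 39, 42}, so |A + A| = 6. Thus K = 6/3 = 2. For comparison, the minimum possible |A + A| over all 3-element sets is 2·3 − 1 = 5 (so min K = 5/3), attained only by arithmetic progressions.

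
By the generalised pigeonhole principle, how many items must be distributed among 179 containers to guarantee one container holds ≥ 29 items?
n = (29 − 1)·179 + 1 = 5013

By the generalised pigeonhole principle, to guarantee some box contains ≥ r objects we need more than (r − 1) · k objects total. Threshold: n = (r − 1) · k + 1. With r = 29 and k = 179: n = 28 · 179 + 1 = 5012 + 1 = 5013. For n = 5012 = 28 · 179, we can put exactly 28 objects in every box, avoiding 29 in any single one — so 5013 is tight.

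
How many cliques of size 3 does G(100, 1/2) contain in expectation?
E[# K_3] = C(100, 3) · (1/2)^C(3, 2) = 161700 / 2^3 = 40425/2 = 20212.5

For each 3-subset S of vertices (there are C(100, 3) = 161700 such S), let X_S = 1 if S induces a K_3 (all C(3, 2) = 3 edges present). Then P(X_S = 1) = (1/2)^3 = 1/8. By linearity of expectation, E[# K_3] = C(100, 3) · (1/2)^3 = 161700 / 8 = 40425/2 = 20212.5.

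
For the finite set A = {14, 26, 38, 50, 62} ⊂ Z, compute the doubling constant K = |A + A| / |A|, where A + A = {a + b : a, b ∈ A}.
K = |A + A| / |A| = 9/5

Enumerate A + A = {a + b : a, b ∈ A}. With |A| = 5, there are |A|^2 = 25 ordered sum pairs; collecting distinct values, A + A = {28, 40, 52, 64, 76, 88, 100, 112, 124}, so |A + A| = 9. Thus K = 9/5. Here |A + A| = 2|A| − 1 = 9, the minimum possible — so K = 9/5 is minimal, which holds iff A is an arithmetic progression.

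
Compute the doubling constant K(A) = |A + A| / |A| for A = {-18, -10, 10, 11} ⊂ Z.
K = |A + A| / |A| = 10/4 = 5/2

Enumerate A + A = {a + b : a, b ∈ A}. With |A| = 4, there are |A|^2 = 16 ordered sum pairs; collecting distinct values, A + A = {-36, -28, -20, -8, -7, 0, 1, 20, 21, 22}, so |A + A| = 10. Thus K = 10/4 = 5/2. For comparison, the minimum possible |A + A| over all 4-element sets is 2·4 − 1 = 7 (so min K = 7/4), attained only by arithmetic progressions.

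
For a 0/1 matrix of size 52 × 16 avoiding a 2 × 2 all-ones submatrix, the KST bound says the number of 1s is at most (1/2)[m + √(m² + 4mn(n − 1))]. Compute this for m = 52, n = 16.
z(52, 16; 2, 2) ≤ (1/2)[52 + √(52² + 4·52·16·15)] = (1/2)[52 + √52624] = 140.6996

Kővári–Sós–Turán: let r_1, ..., r_52 be the row sums and z = Σ r_i the total number of 1s. Each pair of columns can share at most one row with both entries 1 (else a 2×2 all-ones block appears), so Σ_i C(r_i, 2) ≤ C(16, 2) = 120. By convexity Σ_i C(r_i, 2) ≥ 52·C(z/52, 2) = z(z − 52)/(2·52), giving z² − 52z − 52·16·15 ≤ 0 and hence z ≤ (1/2)[52 + √(2704 + 4·12480)] = (1/2)[52 + √52624] ≈ (1/2)(52 + 229.3992) = 140.6996.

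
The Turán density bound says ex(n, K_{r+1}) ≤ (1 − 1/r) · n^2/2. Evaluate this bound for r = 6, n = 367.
Turán density bound = (5/6) · 367^2/2 = 673445/12 ≈ 56120.4167

Turán's theorem: ex(n, K_{r+1}) is achieved by the complete r-partite Turán graph T(n, r) with parts as balanced as possible, and is at most (1 − 1/r) · n^2/2. For r = 6, n = 367: the density bound is (5/6) · 134689/2 = 673445/12 ≈ 56120.4167. The integer-valued extremum is e(T(367, 6)) = 56120, which is strictly less than the density bound 673445/12 since 6 ∤ 367 (the parts of T(367, 6) cannot all be equal).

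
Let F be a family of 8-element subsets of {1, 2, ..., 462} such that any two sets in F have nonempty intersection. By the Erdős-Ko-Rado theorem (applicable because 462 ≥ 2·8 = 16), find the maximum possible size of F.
max |F| = C(461, 7) = 838684899367380

The Erdős-Ko-Rado theorem states: for n ≥ 2k, an intersecting family of k-subsets of an n-element set has size at most C(n − 1, k − 1), with equality for 'star' families {A ⊆ [n] : |A| = k, i ∈ A} (fix an element i). For n = 462, k = 8: C(461, 7) = 838684899367380.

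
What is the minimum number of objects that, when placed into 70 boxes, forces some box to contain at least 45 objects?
n = (45 − 1)·70 + 1 = 3081

By the generalised pigeonhole principle, to guarantee some box contains ≥ r objects we need more than (r − 1) · k objects total. Threshold: n = (r − 1) · k + 1. With r = 45 and k = 70: n = 44 · 70 + 1 = 3080 + 1 = 3081. For n = 3080 = 44 · 70, we can put exactly 44 objects in every box, avoiding 45 in any single one — so 3081 is tight.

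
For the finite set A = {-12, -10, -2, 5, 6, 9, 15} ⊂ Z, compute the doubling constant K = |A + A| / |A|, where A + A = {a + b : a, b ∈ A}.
K = |A + A| / |A| = 26/7

Enumerate A + A = {a + b : a, b ∈ A}. With |A| = 7, there are |A|^2 = 49 ordered sum pairs; collecting distinct values, A + A = {-24, -22, -20, -14, -12, -7, -6, -5, -4, -3, -1, 3, 4, 5, 7, 10, 11, 12, 13, 14, 15, 18, 20, 21, 24, 30}, so |A + A| = 26. Thus K = 26/7. For comparison, the minimum possible |A + A| over all 7-element sets is 2·7 − 1 = 13 (so min K = 13/7), attained only by arithmetic progressions.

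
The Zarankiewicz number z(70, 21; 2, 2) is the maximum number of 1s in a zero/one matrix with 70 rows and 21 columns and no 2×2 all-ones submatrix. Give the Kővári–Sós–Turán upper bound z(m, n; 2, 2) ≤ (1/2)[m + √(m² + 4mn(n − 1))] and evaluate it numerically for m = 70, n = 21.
z(70, 21; 2, 2) ≤ (1/2)[70 + √(70² + 4·70·21·20)] = (1/2)[70 + √122500] = 210

Kővári–Sós–Turán: let r_1, ..., r_70 be the row sums and z = Σ r_i the total number of 1s. Each pair of columns can share at most one row with both entries 1 (else a 2×2 all-ones block appears), so Σ_i C(r_i, 2) ≤ C(21, 2) = 210. By convexity Σ_i C(r_i, 2) ≥ 70·C(z/70, 2) = z(z − 70)/(2·70), giving z² − 70z − 70·21·20 ≤ 0 and hence z ≤ (1/2)[70 + √(4900 + 4·29400)] = (1/2)[70 + √122500] ≈ (1/2)(70 + 350) = 210.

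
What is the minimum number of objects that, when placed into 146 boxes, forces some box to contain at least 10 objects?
n = (10 − 1)·146 + 1 = 1315

By the generalised pigeonhole principle, to guarantee some box contains ≥ r objects we need more than (r − 1) · k objects total. Threshold: n = (r − 1) · k + 1. With r = 10 and k = 146: n = 9 · 146 + 1 = 1314 + 1 = 1315. For n = 1314 = 9 · 146, we can put exactly 9 objects in every box, avoiding 10 in any single one — so 1315 is tight.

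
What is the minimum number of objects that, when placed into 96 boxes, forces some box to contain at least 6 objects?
n = (6 − 1)·96 + 1 = 481

By the generalised pigeonhole principle, to guarantee some box contains ≥ r objects we need more than (r − 1) · k objects total. Threshold: n = (r − 1) · k + 1. With r = 6 and k = 96: n = 5 · 96 + 1 = 480 + 1 = 481. For n = 480 = 5 · 96, we can put exactly 5 objects in every box, avoiding 6 in any single one — so 481 is tight.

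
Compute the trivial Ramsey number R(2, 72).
R(2, 72) = 72

R(2, k) = k for all k ≥ 2: in a 2-colouring of K_k, either some edge is red (a red K_2) or all edges are blue (a blue K_k). And K_{71} coloured all-blue has no blue K_72, so R(2, 72) > 71. Hence R(2, 72) = 72.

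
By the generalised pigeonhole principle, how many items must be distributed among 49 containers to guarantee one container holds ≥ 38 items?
n = (38 − 1)·49 + 1 = 1814

By the generalised pigeonhole principle, to guarantee some box contains ≥ r objects we need more than (r − 1) · k objects total. Threshold: n = (r − 1) · k + 1. With r = 38 and k = 49: n = 37 · 49 + 1 = 1813 + 1 = 1814. For n = 1813 = 37 · 49, we can put exactly 37 objects in every box, avoiding 38 in any single one — so 1814 is tight.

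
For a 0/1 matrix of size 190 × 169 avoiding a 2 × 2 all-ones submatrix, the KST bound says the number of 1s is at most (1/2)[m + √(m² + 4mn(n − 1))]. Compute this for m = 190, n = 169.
z(190, 169; 2, 2) ≤ (1/2)[190 + √(190² + 4·190·169·168)] = (1/2)[190 + √21614020] = 2419.544

Kővári–Sós–Turán: let r_1, ..., r_190 be the row sums and z = Σ r_i the total number of 1s. Each pair of columns can share at most one row with both entries 1 (else a 2×2 all-ones block appears), so Σ_i C(r_i, 2) ≤ C(169, 2) = 14196. By convexity Σ_i C(r_i, 2) ≥ 190·C(z/190, 2) = z(z − 190)/(2·190), giving z² − 190z − 190·169·168 ≤ 0 and hence z ≤ (1/2)[190 + √(36100 + 4·5394480)] = (1/2)[190 + √21614020] ≈ (1/2)(190 + 4649.0881) = 2419.544.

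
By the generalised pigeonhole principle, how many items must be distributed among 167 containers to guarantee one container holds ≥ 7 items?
n = (7 − 1)·167 + 1 = 1003

By the generalised pigeonhole principle, to guarantee some box contains ≥ r objects we need more than (r − 1) · k objects total. Threshold: n = (r − 1) · k + 1. With r = 7 and k = 167: n = 6 · 167 + 1 = 1002 + 1 = 1003. For n = 1002 = 6 · 167, we can put exactly 6 objects in every box, avoiding 7 in any single one — so 1003 is tight.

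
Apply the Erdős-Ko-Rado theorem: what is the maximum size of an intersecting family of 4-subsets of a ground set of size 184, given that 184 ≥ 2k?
max |F| = C(183, 3) = 1004731

The Erdős-Ko-Rado theorem states: for n ≥ 2k, an intersecting family of k-subsets of an n-element set has size at most C(n − 1, k − 1), with equality for 'star' families {A ⊆ [n] : |A| = k, i ∈ A} (fix an element i). For n = 184, k = 4: C(183, 3) = 1004731.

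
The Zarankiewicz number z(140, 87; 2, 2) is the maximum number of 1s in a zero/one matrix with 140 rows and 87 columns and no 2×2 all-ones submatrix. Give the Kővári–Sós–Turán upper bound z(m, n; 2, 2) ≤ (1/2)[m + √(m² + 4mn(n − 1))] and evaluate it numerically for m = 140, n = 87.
z(140, 87; 2, 2) ≤ (1/2)[140 + √(140² + 4·140·87·86)] = (1/2)[140 + √4209520] = 1095.8557

Kővári–Sós–Turán: let r_1, ..., r_140 be the row sums and z = Σ r_i the total number of 1s. Each pair of columns can share at most one row with both entries 1 (else a 2×2 all-ones block appears), so Σ_i C(r_i, 2) ≤ C(87, 2) = 3741. By convexity Σ_i C(r_i, 2) ≥ 140·C(z/140, 2) = z(z − 140)/(2·140), giving z² − 140z − 140·87·86 ≤ 0 and hence z ≤ (1/2)[140 + √(19600 + 4·1047480)] = (1/2)[140 + √4209520] ≈ (1/2)(140 + 2051.7115) = 1095.8557.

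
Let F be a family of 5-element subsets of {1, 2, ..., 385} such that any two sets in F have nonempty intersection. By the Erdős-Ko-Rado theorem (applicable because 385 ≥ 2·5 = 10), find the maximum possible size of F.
max |F| = C(384, 4) = 891881376

The Erdős-Ko-Rado theorem states: for n ≥ 2k, an intersecting family of k-subsets of an n-element set has size at most C(n − 1, k − 1), with equality for 'star' families {A ⊆ [n] : |A| = k, i ∈ A} (fix an element i). For n = 385, k = 5: C(384, 4) = 891881376.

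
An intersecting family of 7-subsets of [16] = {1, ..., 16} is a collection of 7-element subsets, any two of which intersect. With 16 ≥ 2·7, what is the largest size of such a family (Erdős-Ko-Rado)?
max |F| = C(15, 6) = 5005

The Erdős-Ko-Rado theorem states: for n ≥ 2k, an intersecting family of k-subsets of an n-element set has size at most C(n − 1, k − 1), with equality for 'star' families {A ⊆ [n] : |A| = k, i ∈ A} (fix an element i). For n = 16, k = 7: C(15, 6) = 5005.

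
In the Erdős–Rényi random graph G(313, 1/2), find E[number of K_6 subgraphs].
E[# K_6] = C(313, 6) · (1/2)^C(6, 2) = 1244508060796 / 2^15 = 311127015199/8192 ≈ 37979371.972534

For each 6-subset S of vertices (there are C(313, 6) = 1244508060796 such S), let X_S = 1 if S induces a K_6 (all C(6, 2) = 15 edges present). Then P(X_S = 1) = (1/2)^15 = 1/32768. By linearity of expectation, E[# K_6] = C(313, 6) · (1/2)^15 = 1244508060796 / 32768 = 311127015199/8192 ≈ 37979371.972534.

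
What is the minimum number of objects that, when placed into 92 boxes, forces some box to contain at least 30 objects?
n = (30 − 1)·92 + 1 = 2669

By the generalised pigeonhole principle, to guarantee some box contains ≥ r objects we need more than (r − 1) · k objects total. Threshold: n = (r − 1) · k + 1. With r = 30 and k = 92: n = 29 · 92 + 1 = 2668 + 1 = 2669. For n = 2668 = 29 · 92, we can put exactly 29 objects in every box, avoiding 30 in any single one — so 2669 is tight.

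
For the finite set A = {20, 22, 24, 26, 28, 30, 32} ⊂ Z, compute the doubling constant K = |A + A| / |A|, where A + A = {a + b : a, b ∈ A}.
K = |A + A| / |A| = 13/7

Enumerate A + A = {a + b : a, b ∈ A}. With |A| = 7, there are |A|^2 = 49 ordered sum pairs; collecting distinct values, A + A = {40, 42, 44, 46, 48, 50, 52, 54, 56, 58, 60, 62, 64}, so |A + A| = 13. Thus K = 13/7. Here |A + A| = 2|A| − 1 = 13, the minimum possible — so K = 13/7 is minimal, which holds iff A is an arithmetic progression.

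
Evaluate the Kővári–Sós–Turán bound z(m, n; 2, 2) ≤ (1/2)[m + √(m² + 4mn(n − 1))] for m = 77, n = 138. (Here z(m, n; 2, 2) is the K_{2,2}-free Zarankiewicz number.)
z(77, 138; 2, 2) ≤ (1/2)[77 + √(77² + 4·77·138·137)] = (1/2)[77 + √5828977] = 1245.6637

Kővári–Sós–Turán: let r_1, ..., r_77 be the row sums and z = Σ r_i the total number of 1s. Each pair of columns can share at most one row with both entries 1 (else a 2×2 all-ones block appears), so Σ_i C(r_i, 2) ≤ C(138, 2) = 9453. By convexity Σ_i C(r_i, 2) ≥ 77·C(z/77, 2) = z(z − 77)/(2·77), giving z² − 77z − 77·138·137 ≤ 0 and hence z ≤ (1/2)[77 + √(5929 + 4·1455762)] = (1/2)[77 + √5828977] ≈ (1/2)(77 + 2414.3274) = 1245.6637.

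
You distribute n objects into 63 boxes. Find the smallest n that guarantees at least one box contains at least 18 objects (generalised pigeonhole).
n = (18 − 1)·63 + 1 = 1072

By the generalised pigeonhole principle, to guarantee some box contains ≥ r objects we need more than (r − 1) · k objects total. Threshold: n = (r − 1) · k + 1. With r = 18 and k = 63: n = 17 · 63 + 1 = 1071 + 1 = 1072. For n = 1071 = 17 · 63, we can put exactly 17 objects in every box, avoiding 18 in any single one — so 1072 is tight.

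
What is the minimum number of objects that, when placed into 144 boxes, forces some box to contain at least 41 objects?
n = (41 − 1)·144 + 1 = 5761

By the generalised pigeonhole principle, to guarantee some box contains ≥ r objects we need more than (r − 1) · k objects total. Threshold: n = (r − 1) · k + 1. With r = 41 and k = 144: n = 40 · 144 + 1 = 5760 + 1 = 5761. For n = 5760 = 40 · 144, we can put exactly 40 objects in every box, avoiding 41 in any single one — so 5761 is tight.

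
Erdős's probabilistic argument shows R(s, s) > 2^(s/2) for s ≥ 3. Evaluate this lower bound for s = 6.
2^(6/2) = 8; so R(6, 6) > 8

Colour each edge of K_n uniformly at random with red/blue. The expected number of monochromatic K_6 is C(n, 6) · 2 · 2^(−C(6,2)). If C(n, 6) · 2^(1 − C(6,2)) < 1, then with positive probability no monochromatic K_6 exists, so R(6, 6) > n. The standard estimate C(n, 6) ≤ n^6/6! shows this inequality holds whenever n ≤ 2^(6/2) (since 6! · 2^(C(6,2) − 1) > 2^(6^2/2) ≥ n^6). Hence R(6, 6) > 2^(6/2) = 8.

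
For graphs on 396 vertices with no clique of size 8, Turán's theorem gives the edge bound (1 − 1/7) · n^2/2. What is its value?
Turán density bound = (6/7) · 396^2/2 = 470448/7 ≈ 67206.8571

Turán's theorem: ex(n, K_{r+1}) is achieved by the complete r-partite Turán graph T(n, r) with parts as balanced as possible, and is at most (1 − 1/r) · n^2/2. For r = 7, n = 396: the density bound is (6/7) · 156816/2 = 470448/7 ≈ 67206.8571. The integer-valued extremum is e(T(396, 7)) = 67206, which is strictly less than the density bound 470448/7 since 7 ∤ 396 (the parts of T(396, 7) cannot all be equal).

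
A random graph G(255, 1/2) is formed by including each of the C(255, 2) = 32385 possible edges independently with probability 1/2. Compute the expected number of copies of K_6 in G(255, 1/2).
E[# K_6] = C(255, 6) · (1/2)^C(6, 2) = 359895314625 / 2^15 ≈ 10983133.380890

For each 6-subset S of vertices (there are C(255, 6) = 359895314625 such S), let X_S = 1 if S induces a K_6 (all C(6, 2) = 15 edges present). Then P(X_S = 1) = (1/2)^15 = 1/32768. By linearity of expectation, E[# K_6] = C(255, 6) · (1/2)^15 = 359895314625 / 32768 ≈ 10983133.380890.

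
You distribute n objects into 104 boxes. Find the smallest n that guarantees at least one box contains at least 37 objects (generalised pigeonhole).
n = (37 − 1)·104 + 1 = 3745

By the generalised pigeonhole principle, to guarantee some box contains ≥ r objects we need more than (r − 1) · k objects total. Threshold: n = (r − 1) · k + 1. With r = 37 and k = 104: n = 36 · 104 + 1 = 3744 + 1 = 3745. For n = 3744 = 36 · 104, we can put exactly 36 objects in every box, avoiding 37 in any single one — so 3745 is tight.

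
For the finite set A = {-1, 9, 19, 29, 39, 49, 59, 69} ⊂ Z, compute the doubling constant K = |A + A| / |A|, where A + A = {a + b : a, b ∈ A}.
K = |A + A| / |A| = 15/8

Enumerate A + A = {a + b : a, b ∈ A}. With |A| = 8, there are |A|^2 = 64 ordered sum pairs; collecting distinct values, A + A = {-2, 8, 18, 28, 38, 48, 58, 68, 78, 88, 98, 108, 118, 128, 138}, so |A + A| = 15. Thus K = 15/8. Here |A + A| = 2|A| − 1 = 15, the minimum possible — so K = 15/8 is minimal, which holds iff A is an arithmetic progression.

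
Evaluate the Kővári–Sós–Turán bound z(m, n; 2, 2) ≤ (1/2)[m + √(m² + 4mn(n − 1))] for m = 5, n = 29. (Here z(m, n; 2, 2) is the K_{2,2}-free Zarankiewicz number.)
z(5, 29; 2, 2) ≤ (1/2)[5 + √(5² + 4·5·29·28)] = (1/2)[5 + √16265] = 66.2672

Kővári–Sós–Turán: let r_1, ..., r_5 be the row sums and z = Σ r_i the total number of 1s. Each pair of columns can share at most one row with both entries 1 (else a 2×2 all-ones block appears), so Σ_i C(r_i, 2) ≤ C(29, 2) = 406. By convexity Σ_i C(r_i, 2) ≥ 5·C(z/5, 2) = z(z − 5)/(2·5), giving z² − 5z − 5·29·28 ≤ 0 and hence z ≤ (1/2)[5 + √(25 + 4·4060)] = (1/2)[5 + √16265] ≈ (1/2)(5 + 127.5343) = 66.2672.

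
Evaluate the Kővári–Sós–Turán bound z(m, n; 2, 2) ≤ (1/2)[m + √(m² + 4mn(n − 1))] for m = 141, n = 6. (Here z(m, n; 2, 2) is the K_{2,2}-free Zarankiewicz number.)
z(141, 6; 2, 2) ≤ (1/2)[141 + √(141² + 4·141·6·5)] = (1/2)[141 + √36801] = 166.4179

Kővári–Sós–Turán: let r_1, ..., r_141 be the row sums and z = Σ r_i the total number of 1s. Each pair of columns can share at most one row with both entries 1 (else a 2×2 all-ones block appears), so Σ_i C(r_i, 2) ≤ C(6, 2) = 15. By convexity Σ_i C(r_i, 2) ≥ 141·C(z/141, 2) = z(z − 141)/(2·141), giving z² − 141z − 141·6·5 ≤ 0 and hence z ≤ (1/2)[141 + √(19881 + 4·4230)] = (1/2)[141 + √36801] ≈ (1/2)(141 + 191.8359) = 166.4179.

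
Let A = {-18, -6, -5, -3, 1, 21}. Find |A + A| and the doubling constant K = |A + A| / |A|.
K = |A + A| / |A| = 21/6 = 7/2

Enumerate A + A = {a + b : a, b ∈ A}. With |A| = 6, there are |A|^2 = 36 ordered sum pairs; collecting distinct values, A + A = {-36, -24, -23, -21, -17, -12, -11, -10, -9, -8, -6, -5, -4, -2, 2, 3, 15, 16, 18, 22, 42}, so |A + A| = 21. Thus K = 21/6 = 7/2. For comparison, the minimum possible |A + A| over all 6-element sets is 2·6 − 1 = 11 (so min K = 11/6), attained only by arithmetic progressions.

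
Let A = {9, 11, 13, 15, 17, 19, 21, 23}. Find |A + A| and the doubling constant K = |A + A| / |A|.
K = |A + A| / |A| = 15/8

Enumerate A + A = {a + b : a, b ∈ A}. With |A| = 8, there are |A|^2 = 64 ordered sum pairs; collecting distinct values, A + A = {18, 20, 22, 24, 26, 28, 30, 32, 34, 36, 38, 40, 42, 44, 46}, so |A + A| = 15. Thus K = 15/8. Here |A + A| = 2|A| − 1 = 15, the minimum possible — so K = 15/8 is minimal, which holds iff A is an arithmetic progression.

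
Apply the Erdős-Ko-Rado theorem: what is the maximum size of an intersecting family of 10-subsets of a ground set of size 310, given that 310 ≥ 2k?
max |F| = C(309, 9) = 62920976643980686

The Erdős-Ko-Rado theorem states: for n ≥ 2k, an intersecting family of k-subsets of an n-element set has size at most C(n − 1, k − 1), with equality for 'star' families {A ⊆ [n] : |A| = k, i ∈ A} (fix an element i). For n = 310, k = 10: C(309, 9) = 62920976643980686.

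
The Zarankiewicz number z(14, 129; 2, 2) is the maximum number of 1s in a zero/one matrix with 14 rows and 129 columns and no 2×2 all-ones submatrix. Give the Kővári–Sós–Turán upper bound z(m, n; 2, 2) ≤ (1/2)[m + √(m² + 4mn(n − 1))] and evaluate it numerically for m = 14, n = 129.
z(14, 129; 2, 2) ≤ (1/2)[14 + √(14² + 4·14·129·128)] = (1/2)[14 + √924868] = 487.8503

Kővári–Sós–Turán: let r_1, ..., r_14 be the row sums and z = Σ r_i the total number of 1s. Each pair of columns can share at most one row with both entries 1 (else a 2×2 all-ones block appears), so Σ_i C(r_i, 2) ≤ C(129, 2) = 8256. By convexity Σ_i C(r_i, 2) ≥ 14·C(z/14, 2) = z(z − 14)/(2·14), giving z² − 14z − 14·129·128 ≤ 0 and hence z ≤ (1/2)[14 + √(196 + 4·231168)] = (1/2)[14 + √924868] ≈ (1/2)(14 + 961.7006) = 487.8503.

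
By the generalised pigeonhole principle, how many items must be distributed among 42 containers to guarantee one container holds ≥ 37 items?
n = (37 − 1)·42 + 1 = 1513

By the generalised pigeonhole principle, to guarantee some box contains ≥ r objects we need more than (r − 1) · k objects total. Threshold: n = (r − 1) · k + 1. With r = 37 and k = 42: n = 36 · 42 + 1 = 1512 + 1 = 1513. For n = 1512 = 36 · 42, we can put exactly 36 objects in every box, avoiding 37 in any single one — so 1513 is tight.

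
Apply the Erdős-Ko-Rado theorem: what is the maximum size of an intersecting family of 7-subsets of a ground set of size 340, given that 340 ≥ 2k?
max |F| = C(339, 6) = 2016249878188

Erdős-Ko-Rado (1961): when n ≥ 2k, max |F| = C(n−1, k−1). The bound is attained by the star {A : i ∈ A} for any fixed i ∈ [n]. Here C(340−1, 7−1) = C(339, 6) = 2016249878188.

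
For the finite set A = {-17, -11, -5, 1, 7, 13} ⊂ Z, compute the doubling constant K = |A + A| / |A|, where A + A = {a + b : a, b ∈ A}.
K = |A + A| / |A| = 11/6

Enumerate A + A = {a + b : a, b ∈ A}. With |A| = 6, there are |A|^2 = 36 ordered sum pairs; collecting distinct values, A + A = {-34, -28, -22, -16, -10, -4, 2, 8, 14, 20, 26}, so |A + A| = 11. Thus K = 11/6. Here |A + A| = 2|A| − 1 = 11, the minimum possible — so K = 11/6 is minimal, which holds iff A is an arithmetic progression.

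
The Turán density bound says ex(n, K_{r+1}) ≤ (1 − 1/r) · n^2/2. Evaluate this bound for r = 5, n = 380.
Turán density bound = (4/5) · 380^2/2 = 57760

Turán's theorem: ex(n, K_{r+1}) is achieved by the complete r-partite Turán graph T(n, r) with parts as balanced as possible, and is at most (1 − 1/r) · n^2/2. For r = 5, n = 380: the density bound is (4/5) · 144400/2 = 57760. Since 5 ∣ 380, the Turán graph T(380, 5) has parts of equal size 76, and its edge count e(T(380, 5)) = 57760 attains the density bound exactly.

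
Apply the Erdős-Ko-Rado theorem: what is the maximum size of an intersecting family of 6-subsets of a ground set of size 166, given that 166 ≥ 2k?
max |F| = C(165, 5) = 958683033

Erdős-Ko-Rado (1961): when n ≥ 2k, max |F| = C(n−1, k−1). The bound is attained by the star {A : i ∈ A} for any fixed i ∈ [n]. Here C(166−1, 6−1) = C(165, 5) = 958683033.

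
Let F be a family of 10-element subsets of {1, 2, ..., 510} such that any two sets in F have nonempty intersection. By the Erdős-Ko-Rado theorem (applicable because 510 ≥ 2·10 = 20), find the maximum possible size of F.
max |F| = C(509, 9) = 5885837674864462601

The Erdős-Ko-Rado theorem states: for n ≥ 2k, an intersecting family of k-subsets of an n-element set has size at most C(n − 1, k − 1), with equality for 'star' families {A ⊆ [n] : |A| = k, i ∈ A} (fix an element i). For n = 510, k = 10: C(509, 9) = 5885837674864462601.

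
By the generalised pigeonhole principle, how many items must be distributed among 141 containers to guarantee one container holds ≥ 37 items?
n = (37 − 1)·141 + 1 = 5077

By the generalised pigeonhole principle, to guarantee some box contains ≥ r objects we need more than (r − 1) · k objects total. Threshold: n = (r − 1) · k + 1. With r = 37 and k = 141: n = 36 · 141 + 1 = 5076 + 1 = 5077. For n = 5076 = 36 · 141, we can put exactly 36 objects in every box, avoiding 37 in any single one — so 5077 is tight.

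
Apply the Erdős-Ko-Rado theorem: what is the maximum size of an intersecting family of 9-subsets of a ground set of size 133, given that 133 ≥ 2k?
max |F| = C(132, 8) = 1841416434000

Erdős-Ko-Rado (1961): when n ≥ 2k, max |F| = C(n−1, k−1). The bound is attained by the star {A : i ∈ A} for any fixed i ∈ [n]. Here C(133−1, 9−1) = C(132, 8) = 1841416434000.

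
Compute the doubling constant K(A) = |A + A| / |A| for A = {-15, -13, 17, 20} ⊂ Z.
K = |A + A| / |A| = 10/4 = 5/2

Enumerate A + A = {a + b : a, b ∈ A}. With |A| = 4, there are |A|^2 = 16 ordered sum pairs; collecting distinct values, A + A = {-30, -28, -26, 2, 4, 5, 7, 34, 37, 40}, so |A + A| = 10. Thus K = 10/4 = 5/2. For comparison, the minimum possible |A + A| over all 4-element sets is 2·4 − 1 = 7 (so min K = 7/4), attained only by arithmetic progressions.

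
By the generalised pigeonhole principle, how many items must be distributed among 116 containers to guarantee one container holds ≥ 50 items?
n = (50 − 1)·116 + 1 = 5685

By the generalised pigeonhole principle, to guarantee some box contains ≥ r objects we need more than (r − 1) · k objects total. Threshold: n = (r − 1) · k + 1. With r = 50 and k = 116: n = 49 · 116 + 1 = 5684 + 1 = 5685. For n = 5684 = 49 · 116, we can put exactly 49 objects in every box, avoiding 50 in any single one — so 5685 is tight.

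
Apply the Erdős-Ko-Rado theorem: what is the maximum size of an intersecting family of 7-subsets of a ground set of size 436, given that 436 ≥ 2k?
max |F| = C(435, 6) = 9089999491860

Erdős-Ko-Rado (1961): when n ≥ 2k, max |F| = C(n−1, k−1). The bound is attained by the star {A : i ∈ A} for any fixed i ∈ [n]. Here C(436−1, 7−1) = C(435, 6) = 9089999491860.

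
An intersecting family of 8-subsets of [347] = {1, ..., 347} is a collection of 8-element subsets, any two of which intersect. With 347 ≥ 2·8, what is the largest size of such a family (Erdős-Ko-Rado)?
max |F| = C(346, 7) = 110809404801480

Erdős-Ko-Rado (1961): when n ≥ 2k, max |F| = C(n−1, k−1). The bound is attained by the star {A : i ∈ A} for any fixed i ∈ [n]. Here C(347−1, 8−1) = C(346, 7) = 110809404801480.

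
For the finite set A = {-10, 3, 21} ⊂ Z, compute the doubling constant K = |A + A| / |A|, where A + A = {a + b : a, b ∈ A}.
K = |A + A| / |A| = 6/3 = 2

Enumerate A + A = {a + b : a, b ∈ A}. With |A| = 3, there are |A|^2 = 9 ordered sum pairs; collecting distinct values, A + A = {-20, -7, 6, 11, 24, 42}, so |A + A| = 6. Thus K = 6/3 = 2. For comparison, the minimum possible |A + A| over all 3-element sets is 2·3 − 1 = 5 (so min K = 5/3), attained only by arithmetic progressions.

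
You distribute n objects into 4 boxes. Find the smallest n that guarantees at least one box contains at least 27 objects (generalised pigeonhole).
n = (27 − 1)·4 + 1 = 105

By the generalised pigeonhole principle, to guarantee some box contains ≥ r objects we need more than (r − 1) · k objects total. Threshold: n = (r − 1) · k + 1. With r = 27 and k = 4: n = 26 · 4 + 1 = 104 + 1 = 105. For n = 104 = 26 · 4, we can put exactly 26 objects in every box, avoiding 27 in any single one — so 105 is tight.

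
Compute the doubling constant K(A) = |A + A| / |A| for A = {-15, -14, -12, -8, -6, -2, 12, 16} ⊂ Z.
K = |A + A| / |A| = 31/8

Enumerate A + A = {a + b : a, b ∈ A}. With |A| = 8, there are |A|^2 = 64 ordered sum pairs; collecting distinct values, A + A = {-30, -29, -28, -27, -26, -24, -23, -22, -21, -20, -18, -17, -16, -14, -12, -10, -8, -4, -3, -2, 0, 1, 2, 4, 6, 8, 10, 14, 24, 28, 32}, so |A + A| = 31. Thus K = 31/8. For comparison, the minimum possible |A + A| over all 8-element sets is 2·8 − 1 = 15 (so min K = 15/8), attained only by arithmetic progressions.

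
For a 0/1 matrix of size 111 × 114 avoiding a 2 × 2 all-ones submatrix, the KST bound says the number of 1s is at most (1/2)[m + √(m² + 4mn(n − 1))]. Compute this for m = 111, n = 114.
z(111, 114; 2, 2) ≤ (1/2)[111 + √(111² + 4·111·114·113)] = (1/2)[111 + √5731929] = 1252.5724

Kővári–Sós–Turán: let r_1, ..., r_111 be the row sums and z = Σ r_i the total number of 1s. Each pair of columns can share at most one row with both entries 1 (else a 2×2 all-ones block appears), so Σ_i C(r_i, 2) ≤ C(114, 2) = 6441. By convexity Σ_i C(r_i, 2) ≥ 111·C(z/111, 2) = z(z − 111)/(2·111), giving z² − 111z − 111·114·113 ≤ 0 and hence z ≤ (1/2)[111 + √(12321 + 4·1429902)] = (1/2)[111 + √5731929] ≈ (1/2)(111 + 2394.1447) = 1252.5724.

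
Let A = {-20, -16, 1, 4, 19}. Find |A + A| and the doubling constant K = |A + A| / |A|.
K = |A + A| / |A| = 15/5 = 3

Enumerate A + A = {a + b : a, b ∈ A}. With |A| = 5, there are |A|^2 = 25 ordered sum pairs; collecting distinct values, A + A = {-40, -36, -32, -19, -16, -15, -12, -1, 2, 3, 5, 8, 20, 23, 38}, so |A + A| = 15. Thus K = 15/5 = 3. For comparison, the minimum possible |A + A| over all 5-element sets is 2·5 − 1 = 9 (so min K = 9/5), attained only by arithmetic progressions.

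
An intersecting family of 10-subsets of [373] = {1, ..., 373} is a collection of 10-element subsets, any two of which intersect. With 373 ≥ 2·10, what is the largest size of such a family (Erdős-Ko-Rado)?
max |F| = C(372, 9) = 341013147552033320

The Erdős-Ko-Rado theorem states: for n ≥ 2k, an intersecting family of k-subsets of an n-element set has size at most C(n − 1, k − 1), with equality for 'star' families {A ⊆ [n] : |A| = k, i ∈ A} (fix an element i). For n = 373, k = 10: C(372, 9) = 341013147552033320.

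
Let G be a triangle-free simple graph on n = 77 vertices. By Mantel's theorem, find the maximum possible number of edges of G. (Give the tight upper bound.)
ex(77, K_3) = ⌊77^2/4⌋ = 1482

Mantel (1907): a triangle-free graph on n vertices has at most ⌊n^2/4⌋ edges, with equality for the complete bipartite graph K_{⌊n/2⌋, ⌈n/2⌉}. For n = 77: ⌊77^2/4⌋ = ⌊5929/4⌋ = 1482. The extremal graph is K_{38, 39}, which has 38·39 = 1482 edges.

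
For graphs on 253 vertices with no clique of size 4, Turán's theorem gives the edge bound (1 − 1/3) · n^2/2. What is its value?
Turán density bound = (2/3) · 253^2/2 = 64009/3 ≈ 21336.3333

Turán's theorem: ex(n, K_{r+1}) is achieved by the complete r-partite Turán graph T(n, r) with parts as balanced as possible, and is at most (1 − 1/r) · n^2/2. For r = 3, n = 253: the density bound is (2/3) · 64009/2 = 64009/3 ≈ 21336.3333. The integer-valued extremum is e(T(253, 3)) = 21336, which is strictly less than the density bound 64009/3 since 3 ∤ 253 (the parts of T(253, 3) cannot all be equal).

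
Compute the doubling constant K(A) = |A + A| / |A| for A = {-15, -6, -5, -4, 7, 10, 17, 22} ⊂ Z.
K = |A + A| / |A| = 32/8 = 4

Enumerate A + A = {a + b : a, b ∈ A}. With |A| = 8, there are |A|^2 = 64 ordered sum pairs; collecting distinct values, A + A = {-30, -21, -20, -19, -12, -11, -10, -9, -8, -5, 1, 2, 3, 4, 5, 6, 7, 11, 12, 13, 14, 16, 17, 18, 20, 24, 27, 29, 32, 34, 39, 44}, so |A + A| = 32. Thus K = 32/8 = 4. For comparison, the minimum possible |A + A| over all 8-element sets is 2·8 − 1 = 15 (so min K = 15/8), attained only by arithmetic progressions.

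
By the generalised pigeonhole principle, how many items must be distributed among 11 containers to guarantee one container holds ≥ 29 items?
n = (29 − 1)·11 + 1 = 309

By the generalised pigeonhole principle, to guarantee some box contains ≥ r objects we need more than (r − 1) · k objects total. Threshold: n = (r − 1) · k + 1. With r = 29 and k = 11: n = 28 · 11 + 1 = 308 + 1 = 309. For n = 308 = 28 · 11, we can put exactly 28 objects in every box, avoiding 29 in any single one — so 309 is tight.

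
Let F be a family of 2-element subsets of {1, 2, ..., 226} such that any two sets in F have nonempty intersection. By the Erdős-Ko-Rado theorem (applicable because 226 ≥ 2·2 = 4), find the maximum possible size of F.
max |F| = C(225, 1) = 225

The Erdős-Ko-Rado theorem states: for n ≥ 2k, an intersecting family of k-subsets of an n-element set has size at most C(n − 1, k − 1), with equality for 'star' families {A ⊆ [n] : |A| = k, i ∈ A} (fix an element i). For n = 226, k = 2: C(225, 1) = 225.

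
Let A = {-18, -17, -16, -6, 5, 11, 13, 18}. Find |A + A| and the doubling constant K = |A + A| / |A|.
K = |A + A| / |A| = 33/8

Enumerate A + A = {a + b : a, b ∈ A}. With |A| = 8, there are |A|^2 = 64 ordered sum pairs; collecting distinct values, A + A = {-36, -35, -34, -33, -32, -24, -23, -22, -13, -12, -11, -7, -6, -5, -4, -3, -1, 0, 1, 2, 5, 7, 10, 12, 16, 18, 22, 23, 24, 26, 29, 31, 36}, so |A + A| = 33. Thus K = 33/8. For comparison, the minimum possible |A + A| over all 8-element sets is 2·8 − 1 = 15 (so min K = 15/8), attained only by arithmetic progressions.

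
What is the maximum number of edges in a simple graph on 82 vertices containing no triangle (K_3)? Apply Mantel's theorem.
ex(82, K_3) = ⌊82^2/4⌋ = 1681

Mantel (1907): a triangle-free graph on n vertices has at most ⌊n^2/4⌋ edges, with equality for the complete bipartite graph K_{⌊n/2⌋, ⌈n/2⌉}. For n = 82: ⌊82^2/4⌋ = ⌊6724/4⌋ = 1681. The extremal graph is K_{41, 41}, which has 41·41 = 1681 edges.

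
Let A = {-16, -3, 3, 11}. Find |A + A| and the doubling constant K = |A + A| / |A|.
K = |A + A| / |A| = 10/4 = 5/2

Enumerate A + A = {a + b : a, b ∈ A}. With |A| = 4, there are |A|^2 = 16 ordered sum pairs; collecting distinct values, A + A = {-32, -19, -13, -6, -5, 0, 6, 8, 14, 22}, so |A + A| = 10. Thus K = 10/4 = 5/2. For comparison, the minimum possible |A + A| over all 4-element sets is 2·4 − 1 = 7 (so min K = 7/4), attained only by arithmetic progressions.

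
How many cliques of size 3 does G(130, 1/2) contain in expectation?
E[# K_3] = C(130, 3) · (1/2)^C(3, 2) = 357760 / 2^3 = 44720

For each 3-subset S of vertices (there are C(130, 3) = 357760 such S), let X_S = 1 if S induces a K_3 (all C(3, 2) = 3 edges present). Then P(X_S = 1) = (1/2)^3 = 1/8. By linearity of expectation, E[# K_3] = C(130, 3) · (1/2)^3 = 357760 / 8 = 44720.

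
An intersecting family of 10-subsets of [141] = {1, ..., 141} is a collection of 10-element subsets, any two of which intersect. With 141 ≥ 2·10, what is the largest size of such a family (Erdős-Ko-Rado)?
max |F| = C(140, 9) = 43790762164380

The Erdős-Ko-Rado theorem states: for n ≥ 2k, an intersecting family of k-subsets of an n-element set has size at most C(n − 1, k − 1), with equality for 'star' families {A ⊆ [n] : |A| = k, i ∈ A} (fix an element i). For n = 141, k = 10: C(140, 9) = 43790762164380.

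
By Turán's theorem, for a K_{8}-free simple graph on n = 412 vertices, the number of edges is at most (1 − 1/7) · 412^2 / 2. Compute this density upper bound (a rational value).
Turán density bound = (6/7) · 412^2/2 = 509232/7 ≈ 72747.4286

Turán's theorem: ex(n, K_{r+1}) is achieved by the complete r-partite Turán graph T(n, r) with parts as balanced as possible, and is at most (1 − 1/r) · n^2/2. For r = 7, n = 412: the density bound is (6/7) · 169744/2 = 509232/7 ≈ 72747.4286. The integer-valued extremum is e(T(412, 7)) = 72747, which is strictly less than the density bound 509232/7 since 7 ∤ 412 (the parts of T(412, 7) cannot all be equal).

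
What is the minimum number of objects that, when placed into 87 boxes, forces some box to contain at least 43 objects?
n = (43 − 1)·87 + 1 = 3655

By the generalised pigeonhole principle, to guarantee some box contains ≥ r objects we need more than (r − 1) · k objects total. Threshold: n = (r − 1) · k + 1. With r = 43 and k = 87: n = 42 · 87 + 1 = 3654 + 1 = 3655. For n = 3654 = 42 · 87, we can put exactly 42 objects in every box, avoiding 43 in any single one — so 3655 is tight.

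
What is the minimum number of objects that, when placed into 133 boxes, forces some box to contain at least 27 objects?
n = (27 − 1)·133 + 1 = 3459

By the generalised pigeonhole principle, to guarantee some box contains ≥ r objects we need more than (r − 1) · k objects total. Threshold: n = (r − 1) · k + 1. With r = 27 and k = 133: n = 26 · 133 + 1 = 3458 + 1 = 3459. For n = 3458 = 26 · 133, we can put exactly 26 objects in every box, avoiding 27 in any single one — so 3459 is tight.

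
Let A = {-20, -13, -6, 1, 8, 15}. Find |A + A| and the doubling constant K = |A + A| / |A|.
K = |A + A| / |A| = 11/6

Enumerate A + A = {a + b : a, b ∈ A}. With |A| = 6, there are |A|^2 = 36 ordered sum pairs; collecting distinct values, A + A = {-40, -33, -26, -19, -12, -5, 2, 9, 16, 23, 30}, so |A + A| = 11. Thus K = 11/6. Here |A + A| = 2|A| − 1 = 11, the minimum possible — so K = 11/6 is minimal, which holds iff A is an arithmetic progression.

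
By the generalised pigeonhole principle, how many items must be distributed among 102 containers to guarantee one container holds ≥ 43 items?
n = (43 − 1)·102 + 1 = 4285

By the generalised pigeonhole principle, to guarantee some box contains ≥ r objects we need more than (r − 1) · k objects total. Threshold: n = (r − 1) · k + 1. With r = 43 and k = 102: n = 42 · 102 + 1 = 4284 + 1 = 4285. For n = 4284 = 42 · 102, we can put exactly 42 objects in every box, avoiding 43 in any single one — so 4285 is tight.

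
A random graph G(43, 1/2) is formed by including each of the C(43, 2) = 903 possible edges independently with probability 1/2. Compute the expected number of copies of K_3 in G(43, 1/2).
E[# K_3] = C(43, 3) · (1/2)^C(3, 2) = 12341 / 2^3 = 1542.625

For each 3-subset S of vertices (there are C(43, 3) = 12341 such S), let X_S = 1 if S induces a K_3 (all C(3, 2) = 3 edges present). Then P(X_S = 1) = (1/2)^3 = 1/8. By linearity of expectation, E[# K_3] = C(43, 3) · (1/2)^3 = 12341 / 8 = 1542.625.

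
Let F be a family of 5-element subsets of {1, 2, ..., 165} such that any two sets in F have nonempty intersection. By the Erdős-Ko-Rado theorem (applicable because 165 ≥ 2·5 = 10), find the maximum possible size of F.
max |F| = C(164, 4) = 29051001

The Erdős-Ko-Rado theorem states: for n ≥ 2k, an intersecting family of k-subsets of an n-element set has size at most C(n − 1, k − 1), with equality for 'star' families {A ⊆ [n] : |A| = k, i ∈ A} (fix an element i). For n = 165, k = 5: C(164, 4) = 29051001.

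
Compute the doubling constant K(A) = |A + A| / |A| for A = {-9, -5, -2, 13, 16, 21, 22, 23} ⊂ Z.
K = |A + A| / |A| = 33/8

Enumerate A + A = {a + b : a, b ∈ A}. With |A| = 8, there are |A|^2 = 64 ordered sum pairs; collecting distinct values, A + A = {-18, -14, -11, -10, -7, -4, 4, 7, 8, 11, 12, 13, 14, 16, 17, 18, 19, 20, 21, 26, 29, 32, 34, 35, 36, 37, 38, 39, 42, 43, 44, 45, 46}, so |A + A| = 33. Thus K = 33/8. For comparison, the minimum possible |A + A| over all 8-element sets is 2·8 − 1 = 15 (so min K = 15/8), attained only by arithmetic progressions.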